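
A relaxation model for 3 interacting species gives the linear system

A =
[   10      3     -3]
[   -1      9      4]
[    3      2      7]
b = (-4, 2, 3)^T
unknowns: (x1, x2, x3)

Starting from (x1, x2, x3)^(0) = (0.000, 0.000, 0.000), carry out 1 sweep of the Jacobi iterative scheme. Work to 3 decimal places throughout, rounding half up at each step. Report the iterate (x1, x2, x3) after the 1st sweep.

(-0.400, 0.222, 0.429)

Iteration 1:
  x1 = (-4 - (3)·0.000 - (-3)·0.000) / (10) = -0.400
  x2 = (2 - (-1)·0.000 - (4)·0.000) / (9) = 0.222
  x3 = (3 - (3)·0.000 - (2)·0.000) / (7) = 0.429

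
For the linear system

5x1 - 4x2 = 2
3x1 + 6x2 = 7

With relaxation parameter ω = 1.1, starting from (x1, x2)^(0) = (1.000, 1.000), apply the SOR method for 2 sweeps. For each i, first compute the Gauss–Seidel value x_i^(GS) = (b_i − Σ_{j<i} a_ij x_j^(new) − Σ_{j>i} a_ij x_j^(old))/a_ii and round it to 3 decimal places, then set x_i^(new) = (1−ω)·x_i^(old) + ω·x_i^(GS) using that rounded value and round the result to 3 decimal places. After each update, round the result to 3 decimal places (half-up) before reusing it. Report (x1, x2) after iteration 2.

(0.769, 0.809)

Iteration 1:
  x1: GS value = (2 - (-4)·1.000) / (5) = 1.200;  x1 ← (1−ω)·1.000 + ω·1.200 = 1.220
  x2: GS value = (7 - (3)·1.220) / (6) = 0.557;  x2 ← (1−ω)·1.000 + ω·0.557 = 0.513
Iteration 2:
  x1: GS value = (2 - (-4)·0.513) / (5) = 0.810;  x1 ← (1−ω)·1.220 + ω·0.810 = 0.769
  x2: GS value = (7 - (3)·0.769) / (6) = 0.782;  x2 ← (1−ω)·0.513 + ω·0.782 = 0.809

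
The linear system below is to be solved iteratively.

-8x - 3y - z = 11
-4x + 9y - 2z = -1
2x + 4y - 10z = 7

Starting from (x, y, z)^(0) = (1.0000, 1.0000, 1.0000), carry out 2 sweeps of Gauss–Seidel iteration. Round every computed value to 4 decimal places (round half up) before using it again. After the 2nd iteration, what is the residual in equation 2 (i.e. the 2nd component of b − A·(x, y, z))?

Iteration 1:
  x = (11 - (-3)·1.0000 - (-1)·1.0000) / (-8) = -1.8750
  y = (-1 - (-4)·-1.8750 - (-2)·1.0000) / (9) = -0.7222
  z = (7 - (2)·-1.8750 - (4)·-0.7222) / (-10) = -1.3639
Iteration 2:
  x = (11 - (-3)·-0.7222 - (-1)·-1.3639) / (-8) = -0.9337
  y = (-1 - (-4)·-0.9337 - (-2)·-1.3639) / (9) = -0.8292
  z = (7 - (2)·-0.9337 - (4)·-0.8292) / (-10) = -1.2184
Residual b − A·x = (-0.1756, 0.2912, 0.0002)

0.2912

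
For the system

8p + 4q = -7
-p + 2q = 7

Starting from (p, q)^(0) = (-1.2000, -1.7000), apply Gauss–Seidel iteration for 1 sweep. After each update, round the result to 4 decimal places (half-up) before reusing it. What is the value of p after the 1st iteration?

-0.0250

Iteration 1:
  p = (-7 - (4)·-1.7000) / (8) = -0.0250
  q = (7 - (-1)·-0.0250) / (2) = 3.4875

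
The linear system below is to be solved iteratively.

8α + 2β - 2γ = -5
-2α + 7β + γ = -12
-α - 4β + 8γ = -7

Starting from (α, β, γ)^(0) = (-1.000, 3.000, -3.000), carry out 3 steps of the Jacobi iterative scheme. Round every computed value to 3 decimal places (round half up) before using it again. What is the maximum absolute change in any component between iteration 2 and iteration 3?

Iteration 1:
  α = (-5 - (2)·3.000 - (-2)·-3.000) / (8) = -2.125
  β = (-12 - (-2)·-1.000 - (1)·-3.000) / (7) = -1.571
  γ = (-7 - (-1)·-1.000 - (-4)·3.000) / (8) = 0.500
Iteration 2:
  α = (-5 - (2)·-1.571 - (-2)·0.500) / (8) = -0.107
  β = (-12 - (-2)·-2.125 - (1)·0.500) / (7) = -2.393
  γ = (-7 - (-1)·-2.125 - (-4)·-1.571) / (8) = -1.926
Iteration 3:
  α = (-5 - (2)·-2.393 - (-2)·-1.926) / (8) = -0.508
  β = (-12 - (-2)·-0.107 - (1)·-1.926) / (7) = -1.470
  γ = (-7 - (-1)·-0.107 - (-4)·-2.393) / (8) = -2.085
Change: (-0.401, 0.923, -0.159) → max |·| = 0.923

0.923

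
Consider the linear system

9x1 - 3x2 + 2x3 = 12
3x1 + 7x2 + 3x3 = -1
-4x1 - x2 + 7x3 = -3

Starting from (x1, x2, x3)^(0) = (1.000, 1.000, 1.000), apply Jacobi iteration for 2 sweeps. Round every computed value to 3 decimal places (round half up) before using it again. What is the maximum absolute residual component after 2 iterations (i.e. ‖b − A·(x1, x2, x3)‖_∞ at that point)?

Iteration 1:
  x1 = (12 - (-3)·1.000 - (2)·1.000) / (9) = 1.444
  x2 = (-1 - (3)·1.000 - (3)·1.000) / (7) = -1.000
  x3 = (-3 - (-4)·1.000 - (-1)·1.000) / (7) = 0.286
Iteration 2:
  x1 = (12 - (-3)·-1.000 - (2)·0.286) / (9) = 0.936
  x2 = (-1 - (3)·1.444 - (3)·0.286) / (7) = -0.884
  x3 = (-3 - (-4)·1.444 - (-1)·-1.000) / (7) = 0.254
Residual b − A·x = (0.416, 1.618, -1.918); ∞-norm = 1.918

1.918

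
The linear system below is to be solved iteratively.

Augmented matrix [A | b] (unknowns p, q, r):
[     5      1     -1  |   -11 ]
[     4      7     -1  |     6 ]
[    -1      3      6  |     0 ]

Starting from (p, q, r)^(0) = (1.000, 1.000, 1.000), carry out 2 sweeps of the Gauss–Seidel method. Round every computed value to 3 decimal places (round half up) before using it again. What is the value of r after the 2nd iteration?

Iteration 1:
  p = (-11 - (1)·1.000 - (-1)·1.000) / (5) = -2.200
  q = (6 - (4)·-2.200 - (-1)·1.000) / (7) = 2.257
  r = (0 - (-1)·-2.200 - (3)·2.257) / (6) = -1.495
Iteration 2:
  p = (-11 - (1)·2.257 - (-1)·-1.495) / (5) = -2.950
  q = (6 - (4)·-2.950 - (-1)·-1.495) / (7) = 2.329
  r = (0 - (-1)·-2.950 - (3)·2.329) / (6) = -1.656

-1.656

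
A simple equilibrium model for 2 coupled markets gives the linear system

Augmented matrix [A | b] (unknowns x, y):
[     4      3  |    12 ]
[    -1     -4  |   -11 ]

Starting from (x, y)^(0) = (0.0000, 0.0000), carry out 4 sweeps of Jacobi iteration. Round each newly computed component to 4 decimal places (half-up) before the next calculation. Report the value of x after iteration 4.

1.1133

Iteration 1:
  x = (12 - (3)·0.0000) / (4) = 3.0000
  y = (-11 - (-1)·0.0000) / (-4) = 2.7500
Iteration 2:
  x = (12 - (3)·2.7500) / (4) = 0.9375
  y = (-11 - (-1)·3.0000) / (-4) = 2.0000
Iteration 3:
  x = (12 - (3)·2.0000) / (4) = 1.5000
  y = (-11 - (-1)·0.9375) / (-4) = 2.5156
Iteration 4:
  x = (12 - (3)·2.5156) / (4) = 1.1133
  y = (-11 - (-1)·1.5000) / (-4) = 2.3750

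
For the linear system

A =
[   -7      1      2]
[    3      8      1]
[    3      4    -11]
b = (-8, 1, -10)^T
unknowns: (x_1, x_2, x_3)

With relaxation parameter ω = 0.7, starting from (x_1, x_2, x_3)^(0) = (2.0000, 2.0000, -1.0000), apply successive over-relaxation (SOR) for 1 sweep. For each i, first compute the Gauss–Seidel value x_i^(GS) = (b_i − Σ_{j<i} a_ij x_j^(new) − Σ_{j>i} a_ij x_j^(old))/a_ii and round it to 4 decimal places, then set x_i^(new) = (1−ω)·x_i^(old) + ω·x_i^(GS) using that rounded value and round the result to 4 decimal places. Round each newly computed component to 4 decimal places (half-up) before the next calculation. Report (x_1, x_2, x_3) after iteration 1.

(1.4000, 0.4075, 0.7074)

Iteration 1:
  x_1: GS value = (-8 - (1)·2.0000 - (2)·-1.0000) / (-7) = 1.1429;  x_1 ← (1−ω)·2.0000 + ω·1.1429 = 1.4000
  x_2: GS value = (1 - (3)·1.4000 - (1)·-1.0000) / (8) = -0.2750;  x_2 ← (1−ω)·2.0000 + ω·-0.2750 = 0.4075
  x_3: GS value = (-10 - (3)·1.4000 - (4)·0.4075) / (-11) = 1.4391;  x_3 ← (1−ω)·-1.0000 + ω·1.4391 = 0.7074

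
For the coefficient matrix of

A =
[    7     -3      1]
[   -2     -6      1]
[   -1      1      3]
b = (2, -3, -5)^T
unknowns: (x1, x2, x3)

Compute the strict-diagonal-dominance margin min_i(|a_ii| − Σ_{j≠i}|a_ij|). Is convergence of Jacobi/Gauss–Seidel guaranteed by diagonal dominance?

1

row 1: |7| − (3+1) = 3
row 2: |-6| − (2+1) = 3
row 3: |3| − (1+1) = 1
minimum over rows = 1 → strictly diagonally dominant (convergence guaranteed)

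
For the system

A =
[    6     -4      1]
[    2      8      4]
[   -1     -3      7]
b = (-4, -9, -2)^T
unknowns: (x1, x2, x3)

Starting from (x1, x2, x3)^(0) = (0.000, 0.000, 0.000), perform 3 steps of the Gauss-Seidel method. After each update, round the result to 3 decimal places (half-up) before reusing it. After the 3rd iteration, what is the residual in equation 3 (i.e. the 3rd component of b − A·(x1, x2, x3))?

Iteration 1:
  x1 = (-4 - (-4)·0.000 - (1)·0.000) / (6) = -0.667
  x2 = (-9 - (2)·-0.667 - (4)·0.000) / (8) = -0.958
  x3 = (-2 - (-1)·-0.667 - (-3)·-0.958) / (7) = -0.792
Iteration 2:
  x1 = (-4 - (-4)·-0.958 - (1)·-0.792) / (6) = -1.173
  x2 = (-9 - (2)·-1.173 - (4)·-0.792) / (8) = -0.436
  x3 = (-2 - (-1)·-1.173 - (-3)·-0.436) / (7) = -0.640
Iteration 3:
  x1 = (-4 - (-4)·-0.436 - (1)·-0.640) / (6) = -0.851
  x2 = (-9 - (2)·-0.851 - (4)·-0.640) / (8) = -0.592
  x3 = (-2 - (-1)·-0.851 - (-3)·-0.592) / (7) = -0.661
Residual b − A·x = (-0.601, 0.082, 0.000)

0.000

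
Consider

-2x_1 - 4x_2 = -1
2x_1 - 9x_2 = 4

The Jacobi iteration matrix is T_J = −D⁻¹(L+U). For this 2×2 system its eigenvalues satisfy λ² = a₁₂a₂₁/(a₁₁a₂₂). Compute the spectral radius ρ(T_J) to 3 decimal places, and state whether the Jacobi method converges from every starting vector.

a₁₂a₂₁/(a₁₁a₂₂) = (-4)·(2) / ((-2)·(-9)) = -0.444444
ρ = √|-0.444444| = √0.444444 = 0.667
ρ < 1, so Jacobi converges

0.667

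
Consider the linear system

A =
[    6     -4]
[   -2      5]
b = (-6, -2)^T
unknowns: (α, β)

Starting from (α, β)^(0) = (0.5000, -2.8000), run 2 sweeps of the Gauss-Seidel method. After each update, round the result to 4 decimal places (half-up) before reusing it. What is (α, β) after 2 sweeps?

Iteration 1:
  α = (-6 - (-4)·-2.8000) / (6) = -2.8667
  β = (-2 - (-2)·-2.8667) / (5) = -1.5467
Iteration 2:
  α = (-6 - (-4)·-1.5467) / (6) = -2.0311
  β = (-2 - (-2)·-2.0311) / (5) = -1.2124

(-2.0311, -1.2124)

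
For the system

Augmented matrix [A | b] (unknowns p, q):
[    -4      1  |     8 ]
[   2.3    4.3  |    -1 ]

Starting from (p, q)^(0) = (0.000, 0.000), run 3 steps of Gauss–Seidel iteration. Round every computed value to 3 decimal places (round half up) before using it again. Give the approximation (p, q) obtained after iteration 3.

Iteration 1:
  p = (8 - (1)·0.000) / (-4) = -2.000
  q = (-1 - (2.3)·-2.000) / (4.3) = 0.837
Iteration 2:
  p = (8 - (1)·0.837) / (-4) = -1.791
  q = (-1 - (2.3)·-1.791) / (4.3) = 0.725
Iteration 3:
  p = (8 - (1)·0.725) / (-4) = -1.819
  q = (-1 - (2.3)·-1.819) / (4.3) = 0.740

(-1.819, 0.740)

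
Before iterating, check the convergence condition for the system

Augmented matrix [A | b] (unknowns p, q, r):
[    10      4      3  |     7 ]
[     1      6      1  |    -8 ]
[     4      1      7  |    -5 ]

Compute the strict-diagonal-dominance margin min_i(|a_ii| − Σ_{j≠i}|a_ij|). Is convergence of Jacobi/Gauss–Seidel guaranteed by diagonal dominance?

row 1: |10| − (4+3) = 3
row 2: |6| − (1+1) = 4
row 3: |7| − (4+1) = 2
minimum over rows = 2 → strictly diagonally dominant (convergence guaranteed)

2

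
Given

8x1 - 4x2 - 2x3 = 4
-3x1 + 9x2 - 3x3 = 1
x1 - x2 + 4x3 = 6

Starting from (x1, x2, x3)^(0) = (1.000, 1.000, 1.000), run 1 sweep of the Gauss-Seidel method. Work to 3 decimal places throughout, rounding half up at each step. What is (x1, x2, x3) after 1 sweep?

Iteration 1:
  x1 = (4 - (-4)·1.000 - (-2)·1.000) / (8) = 1.250
  x2 = (1 - (-3)·1.250 - (-3)·1.000) / (9) = 0.861
  x3 = (6 - (1)·1.250 - (-1)·0.861) / (4) = 1.403

(1.250, 0.861, 1.403)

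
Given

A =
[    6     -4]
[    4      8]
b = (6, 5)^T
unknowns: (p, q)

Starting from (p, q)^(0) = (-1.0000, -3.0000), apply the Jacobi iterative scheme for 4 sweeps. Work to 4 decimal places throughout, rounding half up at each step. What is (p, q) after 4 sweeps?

Iteration 1:
  p = (6 - (-4)·-3.0000) / (6) = -1.0000
  q = (5 - (4)·-1.0000) / (8) = 1.1250
Iteration 2:
  p = (6 - (-4)·1.1250) / (6) = 1.7500
  q = (5 - (4)·-1.0000) / (8) = 1.1250
Iteration 3:
  p = (6 - (-4)·1.1250) / (6) = 1.7500
  q = (5 - (4)·1.7500) / (8) = -0.2500
Iteration 4:
  p = (6 - (-4)·-0.2500) / (6) = 0.8333
  q = (5 - (4)·1.7500) / (8) = -0.2500

(0.8333, -0.2500)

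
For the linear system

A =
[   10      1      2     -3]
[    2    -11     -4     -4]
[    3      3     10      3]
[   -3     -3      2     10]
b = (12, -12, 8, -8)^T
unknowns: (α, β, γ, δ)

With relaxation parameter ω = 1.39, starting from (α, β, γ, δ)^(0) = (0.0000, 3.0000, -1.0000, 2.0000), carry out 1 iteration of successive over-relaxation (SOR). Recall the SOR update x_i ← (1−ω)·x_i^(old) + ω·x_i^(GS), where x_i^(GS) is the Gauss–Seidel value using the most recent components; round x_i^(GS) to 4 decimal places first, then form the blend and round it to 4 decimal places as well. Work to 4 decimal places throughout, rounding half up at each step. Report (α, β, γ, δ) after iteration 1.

Iteration 1:
  α: GS value = (12 - (1)·3.0000 - (2)·-1.0000 - (-3)·2.0000) / (10) = 1.7000;  α ← (1−ω)·0.0000 + ω·1.7000 = 2.3630
  β: GS value = (-12 - (2)·2.3630 - (-4)·-1.0000 - (-4)·2.0000) / (-11) = 1.1569;  β ← (1−ω)·3.0000 + ω·1.1569 = 0.4381
  γ: GS value = (8 - (3)·2.3630 - (3)·0.4381 - (3)·2.0000) / (10) = -0.6403;  γ ← (1−ω)·-1.0000 + ω·-0.6403 = -0.5000
  δ: GS value = (-8 - (-3)·2.3630 - (-3)·0.4381 - (2)·-0.5000) / (10) = 0.1403;  δ ← (1−ω)·2.0000 + ω·0.1403 = -0.5850

(2.3630, 0.4381, -0.5000, -0.5850)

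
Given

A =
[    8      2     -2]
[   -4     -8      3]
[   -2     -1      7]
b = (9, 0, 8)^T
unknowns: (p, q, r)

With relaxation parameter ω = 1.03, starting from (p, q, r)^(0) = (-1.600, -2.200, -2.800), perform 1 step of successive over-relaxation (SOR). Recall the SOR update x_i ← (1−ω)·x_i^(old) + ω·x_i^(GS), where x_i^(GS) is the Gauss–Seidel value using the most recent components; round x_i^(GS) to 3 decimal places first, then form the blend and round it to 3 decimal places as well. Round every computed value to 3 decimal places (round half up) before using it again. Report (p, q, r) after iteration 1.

Iteration 1:
  p: GS value = (9 - (2)·-2.200 - (-2)·-2.800) / (8) = 0.975;  p ← (1−ω)·-1.600 + ω·0.975 = 1.052
  q: GS value = (0 - (-4)·1.052 - (3)·-2.800) / (-8) = -1.576;  q ← (1−ω)·-2.200 + ω·-1.576 = -1.557
  r: GS value = (8 - (-2)·1.052 - (-1)·-1.557) / (7) = 1.221;  r ← (1−ω)·-2.800 + ω·1.221 = 1.342

(1.052, -1.557, 1.342)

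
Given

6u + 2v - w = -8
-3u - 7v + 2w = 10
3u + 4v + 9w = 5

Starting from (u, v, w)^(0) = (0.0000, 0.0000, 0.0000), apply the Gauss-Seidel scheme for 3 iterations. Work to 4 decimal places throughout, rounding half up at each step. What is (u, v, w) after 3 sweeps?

Iteration 1:
  u = (-8 - (2)·0.0000 - (-1)·0.0000) / (6) = -1.3333
  v = (10 - (-3)·-1.3333 - (2)·0.0000) / (-7) = -0.8572
  w = (5 - (3)·-1.3333 - (4)·-0.8572) / (9) = 1.3810
Iteration 2:
  u = (-8 - (2)·-0.8572 - (-1)·1.3810) / (6) = -0.8174
  v = (10 - (-3)·-0.8174 - (2)·1.3810) / (-7) = -0.6837
  w = (5 - (3)·-0.8174 - (4)·-0.6837) / (9) = 1.1319
Iteration 3:
  u = (-8 - (2)·-0.6837 - (-1)·1.1319) / (6) = -0.9168
  v = (10 - (-3)·-0.9168 - (2)·1.1319) / (-7) = -0.7123
  w = (5 - (3)·-0.9168 - (4)·-0.7123) / (9) = 1.1777

(-0.9168, -0.7123, 1.1777)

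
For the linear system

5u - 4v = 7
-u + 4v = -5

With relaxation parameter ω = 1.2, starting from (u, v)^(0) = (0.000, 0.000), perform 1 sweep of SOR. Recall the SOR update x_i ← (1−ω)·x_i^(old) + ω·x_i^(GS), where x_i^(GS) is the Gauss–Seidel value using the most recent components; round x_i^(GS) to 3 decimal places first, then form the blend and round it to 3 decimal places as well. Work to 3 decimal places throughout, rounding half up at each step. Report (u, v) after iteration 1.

(1.680, -0.996)

Iteration 1:
  u: GS value = (7 - (-4)·0.000) / (5) = 1.400;  u ← (1−ω)·0.000 + ω·1.400 = 1.680
  v: GS value = (-5 - (-1)·1.680) / (4) = -0.830;  v ← (1−ω)·0.000 + ω·-0.830 = -0.996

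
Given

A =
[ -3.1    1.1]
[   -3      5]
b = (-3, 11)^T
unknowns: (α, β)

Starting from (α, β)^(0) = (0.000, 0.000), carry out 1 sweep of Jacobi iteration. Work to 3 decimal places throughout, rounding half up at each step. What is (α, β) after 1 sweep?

(0.968, 2.200)

Iteration 1:
  α = (-3 - (1.1)·0.000) / (-3.1) = 0.968
  β = (11 - (-3)·0.000) / (5) = 2.200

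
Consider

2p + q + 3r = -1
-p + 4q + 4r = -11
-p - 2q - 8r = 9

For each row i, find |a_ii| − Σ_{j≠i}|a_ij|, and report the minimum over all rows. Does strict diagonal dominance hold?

-2

row 1: |2| − (1+3) = -2
row 2: |4| − (1+4) = -1
row 3: |-8| − (1+2) = 5
minimum over rows = -2 → not strictly diagonally dominant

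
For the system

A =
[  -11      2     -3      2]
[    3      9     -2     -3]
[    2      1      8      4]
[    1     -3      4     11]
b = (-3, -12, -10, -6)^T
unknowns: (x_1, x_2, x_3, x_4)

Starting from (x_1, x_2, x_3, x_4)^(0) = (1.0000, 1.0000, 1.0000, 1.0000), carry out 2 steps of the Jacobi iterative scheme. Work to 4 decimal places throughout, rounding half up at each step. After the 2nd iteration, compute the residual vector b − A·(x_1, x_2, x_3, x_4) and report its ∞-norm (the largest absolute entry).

8.4752

Iteration 1:
  x_1 = (-3 - (2)·1.0000 - (-3)·1.0000 - (2)·1.0000) / (-11) = 0.3636
  x_2 = (-12 - (3)·1.0000 - (-2)·1.0000 - (-3)·1.0000) / (9) = -1.1111
  x_3 = (-10 - (2)·1.0000 - (1)·1.0000 - (4)·1.0000) / (8) = -2.1250
  x_4 = (-6 - (1)·1.0000 - (-3)·1.0000 - (4)·1.0000) / (11) = -0.7273
Iteration 2:
  x_1 = (-3 - (2)·-1.1111 - (-3)·-2.1250 - (2)·-0.7273) / (-11) = 0.5180
  x_2 = (-12 - (3)·0.3636 - (-2)·-2.1250 - (-3)·-0.7273) / (9) = -2.1692
  x_3 = (-10 - (2)·0.3636 - (1)·-1.1111 - (4)·-0.7273) / (8) = -0.8384
  x_4 = (-6 - (1)·0.3636 - (-3)·-1.1111 - (4)·-2.1250) / (11) = -0.1088
Residual b − A·x = (4.7388, 3.9656, -1.7244, -8.4752); ∞-norm = 8.4752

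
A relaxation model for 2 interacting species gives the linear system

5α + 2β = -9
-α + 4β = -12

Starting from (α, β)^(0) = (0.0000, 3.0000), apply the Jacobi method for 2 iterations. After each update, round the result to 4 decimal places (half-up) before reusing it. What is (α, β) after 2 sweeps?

Iteration 1:
  α = (-9 - (2)·3.0000) / (5) = -3.0000
  β = (-12 - (-1)·0.0000) / (4) = -3.0000
Iteration 2:
  α = (-9 - (2)·-3.0000) / (5) = -0.6000
  β = (-12 - (-1)·-3.0000) / (4) = -3.7500

(-0.6000, -3.7500)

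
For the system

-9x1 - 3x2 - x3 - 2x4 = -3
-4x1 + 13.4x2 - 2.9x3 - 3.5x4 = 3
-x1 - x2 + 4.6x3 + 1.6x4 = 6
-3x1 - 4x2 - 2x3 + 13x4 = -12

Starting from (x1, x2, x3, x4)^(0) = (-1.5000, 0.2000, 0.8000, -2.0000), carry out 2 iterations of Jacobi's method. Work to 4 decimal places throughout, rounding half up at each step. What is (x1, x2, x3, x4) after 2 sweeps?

Iteration 1:
  x1 = (-3 - (-3)·0.2000 - (-1)·0.8000 - (-2)·-2.0000) / (-9) = 0.6222
  x2 = (3 - (-4)·-1.5000 - (-2.9)·0.8000 - (-3.5)·-2.0000) / (13.4) = -0.5731
  x3 = (6 - (-1)·-1.5000 - (-1)·0.2000 - (1.6)·-2.0000) / (4.6) = 1.7174
  x4 = (-12 - (-3)·-1.5000 - (-4)·0.2000 - (-2)·0.8000) / (13) = -1.0846
Iteration 2:
  x1 = (-3 - (-3)·-0.5731 - (-1)·1.7174 - (-2)·-1.0846) / (-9) = 0.5746
  x2 = (3 - (-4)·0.6222 - (-2.9)·1.7174 - (-3.5)·-1.0846) / (13.4) = 0.4980
  x3 = (6 - (-1)·0.6222 - (-1)·-0.5731 - (1.6)·-1.0846) / (4.6) = 1.6923
  x4 = (-12 - (-3)·0.6222 - (-4)·-0.5731 - (-2)·1.7174) / (13) = -0.6916

(0.5746, 0.4980, 1.6923, -0.6916)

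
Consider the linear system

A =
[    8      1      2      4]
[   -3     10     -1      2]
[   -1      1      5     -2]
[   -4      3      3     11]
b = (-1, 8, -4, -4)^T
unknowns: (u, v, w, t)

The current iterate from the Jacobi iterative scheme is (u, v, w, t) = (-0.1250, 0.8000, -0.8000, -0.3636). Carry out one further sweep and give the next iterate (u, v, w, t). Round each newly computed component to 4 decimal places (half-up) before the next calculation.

(0.1568, 0.7552, -1.1304, -0.4091)

One sweep:
  u = (-1 - (1)·0.8000 - (2)·-0.8000 - (4)·-0.3636) / (8) = 0.1568
  v = (8 - (-3)·-0.1250 - (-1)·-0.8000 - (2)·-0.3636) / (10) = 0.7552
  w = (-4 - (-1)·-0.1250 - (1)·0.8000 - (-2)·-0.3636) / (5) = -1.1304
  t = (-4 - (-4)·-0.1250 - (3)·0.8000 - (3)·-0.8000) / (11) = -0.4091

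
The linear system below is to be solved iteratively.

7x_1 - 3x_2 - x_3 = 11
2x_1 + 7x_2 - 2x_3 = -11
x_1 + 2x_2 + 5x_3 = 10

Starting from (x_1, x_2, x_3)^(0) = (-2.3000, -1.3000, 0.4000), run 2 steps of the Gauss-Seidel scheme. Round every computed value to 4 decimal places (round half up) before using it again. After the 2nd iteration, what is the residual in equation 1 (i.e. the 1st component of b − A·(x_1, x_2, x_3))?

1.4588

Iteration 1:
  x_1 = (11 - (-3)·-1.3000 - (-1)·0.4000) / (7) = 1.0714
  x_2 = (-11 - (2)·1.0714 - (-2)·0.4000) / (7) = -1.7633
  x_3 = (10 - (1)·1.0714 - (2)·-1.7633) / (5) = 2.4910
Iteration 2:
  x_1 = (11 - (-3)·-1.7633 - (-1)·2.4910) / (7) = 1.1716
  x_2 = (-11 - (2)·1.1716 - (-2)·2.4910) / (7) = -1.1945
  x_3 = (10 - (1)·1.1716 - (2)·-1.1945) / (5) = 2.2435
Residual b − A·x = (1.4588, -0.4947, -0.0001)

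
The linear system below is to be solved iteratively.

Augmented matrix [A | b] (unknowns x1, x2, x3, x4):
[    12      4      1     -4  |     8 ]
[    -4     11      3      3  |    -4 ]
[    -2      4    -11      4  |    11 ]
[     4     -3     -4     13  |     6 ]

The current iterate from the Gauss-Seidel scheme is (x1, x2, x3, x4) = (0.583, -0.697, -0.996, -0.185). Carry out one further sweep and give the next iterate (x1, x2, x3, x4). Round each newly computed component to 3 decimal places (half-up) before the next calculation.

One sweep:
  x1 = (8 - (4)·-0.697 - (1)·-0.996 - (-4)·-0.185) / (12) = 0.920
  x2 = (-4 - (-4)·0.920 - (3)·-0.996 - (3)·-0.185) / (11) = 0.293
  x3 = (11 - (-2)·0.920 - (4)·0.293 - (4)·-0.185) / (-11) = -1.128
  x4 = (6 - (4)·0.920 - (-3)·0.293 - (-4)·-1.128) / (13) = -0.101

(0.920, 0.293, -1.128, -0.101)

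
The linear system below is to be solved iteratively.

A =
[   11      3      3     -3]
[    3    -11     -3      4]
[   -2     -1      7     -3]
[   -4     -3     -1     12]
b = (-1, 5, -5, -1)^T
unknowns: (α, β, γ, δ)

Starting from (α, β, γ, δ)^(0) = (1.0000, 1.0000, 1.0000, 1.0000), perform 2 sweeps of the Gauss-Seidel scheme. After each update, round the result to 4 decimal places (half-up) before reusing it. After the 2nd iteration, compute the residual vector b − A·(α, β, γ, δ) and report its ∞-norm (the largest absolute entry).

Iteration 1:
  α = (-1 - (3)·1.0000 - (3)·1.0000 - (-3)·1.0000) / (11) = -0.3636
  β = (5 - (3)·-0.3636 - (-3)·1.0000 - (4)·1.0000) / (-11) = -0.4628
  γ = (-5 - (-2)·-0.3636 - (-1)·-0.4628 - (-3)·1.0000) / (7) = -0.4557
  δ = (-1 - (-4)·-0.3636 - (-3)·-0.4628 - (-1)·-0.4557) / (12) = -0.3582
Iteration 2:
  α = (-1 - (3)·-0.4628 - (3)·-0.4557 - (-3)·-0.3582) / (11) = 0.0619
  β = (5 - (3)·0.0619 - (-3)·-0.4557 - (4)·-0.3582) / (-11) = -0.4436
  γ = (-5 - (-2)·0.0619 - (-1)·-0.4436 - (-3)·-0.3582) / (7) = -0.9135
  δ = (-1 - (-4)·0.0619 - (-3)·-0.4436 - (-1)·-0.9135) / (12) = -0.2497
Residual b − A·x = (1.6413, -1.8070, 0.3256, -0.0003); ∞-norm = 1.8070

1.8070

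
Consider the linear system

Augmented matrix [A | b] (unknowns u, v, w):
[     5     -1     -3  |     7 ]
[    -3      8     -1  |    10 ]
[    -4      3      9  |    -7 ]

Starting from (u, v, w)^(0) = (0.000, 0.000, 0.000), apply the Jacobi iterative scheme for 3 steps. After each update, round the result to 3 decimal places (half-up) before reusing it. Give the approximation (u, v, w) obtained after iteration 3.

Iteration 1:
  u = (7 - (-1)·0.000 - (-3)·0.000) / (5) = 1.400
  v = (10 - (-3)·0.000 - (-1)·0.000) / (8) = 1.250
  w = (-7 - (-4)·0.000 - (3)·0.000) / (9) = -0.778
Iteration 2:
  u = (7 - (-1)·1.250 - (-3)·-0.778) / (5) = 1.183
  v = (10 - (-3)·1.400 - (-1)·-0.778) / (8) = 1.678
  w = (-7 - (-4)·1.400 - (3)·1.250) / (9) = -0.572
Iteration 3:
  u = (7 - (-1)·1.678 - (-3)·-0.572) / (5) = 1.392
  v = (10 - (-3)·1.183 - (-1)·-0.572) / (8) = 1.622
  w = (-7 - (-4)·1.183 - (3)·1.678) / (9) = -0.811

(1.392, 1.622, -0.811)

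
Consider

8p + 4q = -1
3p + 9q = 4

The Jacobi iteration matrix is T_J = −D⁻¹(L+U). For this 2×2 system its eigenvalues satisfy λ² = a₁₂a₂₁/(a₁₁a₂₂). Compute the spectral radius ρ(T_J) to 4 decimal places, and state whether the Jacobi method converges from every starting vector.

a₁₂a₂₁/(a₁₁a₂₂) = (4)·(3) / ((8)·(9)) = 0.166667
ρ = √|0.166667| = √0.166667 = 0.4082
ρ < 1, so Jacobi converges

0.4082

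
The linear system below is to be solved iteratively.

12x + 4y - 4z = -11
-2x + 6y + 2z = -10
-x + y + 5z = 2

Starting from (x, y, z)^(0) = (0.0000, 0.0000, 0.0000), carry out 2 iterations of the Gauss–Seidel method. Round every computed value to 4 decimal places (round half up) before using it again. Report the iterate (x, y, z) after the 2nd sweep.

(-0.0556, -1.8889, 0.7667)

Iteration 1:
  x = (-11 - (4)·0.0000 - (-4)·0.0000) / (12) = -0.9167
  y = (-10 - (-2)·-0.9167 - (2)·0.0000) / (6) = -1.9722
  z = (2 - (-1)·-0.9167 - (1)·-1.9722) / (5) = 0.6111
Iteration 2:
  x = (-11 - (4)·-1.9722 - (-4)·0.6111) / (12) = -0.0556
  y = (-10 - (-2)·-0.0556 - (2)·0.6111) / (6) = -1.8889
  z = (2 - (-1)·-0.0556 - (1)·-1.8889) / (5) = 0.7667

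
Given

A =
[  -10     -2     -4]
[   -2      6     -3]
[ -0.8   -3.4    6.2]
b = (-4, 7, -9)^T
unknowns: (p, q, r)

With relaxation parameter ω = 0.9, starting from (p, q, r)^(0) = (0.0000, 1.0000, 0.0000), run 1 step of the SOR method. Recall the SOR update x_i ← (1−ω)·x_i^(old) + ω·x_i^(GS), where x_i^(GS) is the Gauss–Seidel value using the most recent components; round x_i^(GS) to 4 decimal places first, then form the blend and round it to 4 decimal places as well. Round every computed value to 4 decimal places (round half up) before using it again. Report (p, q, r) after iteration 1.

(0.1800, 1.2040, -0.6913)

Iteration 1:
  p: GS value = (-4 - (-2)·1.0000 - (-4)·0.0000) / (-10) = 0.2000;  p ← (1−ω)·0.0000 + ω·0.2000 = 0.1800
  q: GS value = (7 - (-2)·0.1800 - (-3)·0.0000) / (6) = 1.2267;  q ← (1−ω)·1.0000 + ω·1.2267 = 1.2040
  r: GS value = (-9 - (-0.8)·0.1800 - (-3.4)·1.2040) / (6.2) = -0.7681;  r ← (1−ω)·0.0000 + ω·-0.7681 = -0.6913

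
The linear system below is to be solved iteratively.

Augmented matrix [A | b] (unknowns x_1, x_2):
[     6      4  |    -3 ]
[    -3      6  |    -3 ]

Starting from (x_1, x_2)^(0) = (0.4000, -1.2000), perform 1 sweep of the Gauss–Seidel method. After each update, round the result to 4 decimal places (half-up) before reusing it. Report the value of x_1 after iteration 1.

Iteration 1:
  x_1 = (-3 - (4)·-1.2000) / (6) = 0.3000
  x_2 = (-3 - (-3)·0.3000) / (6) = -0.3500

0.3000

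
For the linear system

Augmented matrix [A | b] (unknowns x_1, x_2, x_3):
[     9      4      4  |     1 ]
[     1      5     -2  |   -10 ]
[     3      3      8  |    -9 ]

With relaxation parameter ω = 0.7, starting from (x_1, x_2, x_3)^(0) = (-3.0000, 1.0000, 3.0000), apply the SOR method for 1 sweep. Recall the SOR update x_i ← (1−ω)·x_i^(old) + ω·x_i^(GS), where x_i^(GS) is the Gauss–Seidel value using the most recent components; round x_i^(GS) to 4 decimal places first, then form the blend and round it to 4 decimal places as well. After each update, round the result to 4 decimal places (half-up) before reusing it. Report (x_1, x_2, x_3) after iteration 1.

(-2.0667, 0.0293, 0.6473)

Iteration 1:
  x_1: GS value = (1 - (4)·1.0000 - (4)·3.0000) / (9) = -1.6667;  x_1 ← (1−ω)·-3.0000 + ω·-1.6667 = -2.0667
  x_2: GS value = (-10 - (1)·-2.0667 - (-2)·3.0000) / (5) = -0.3867;  x_2 ← (1−ω)·1.0000 + ω·-0.3867 = 0.0293
  x_3: GS value = (-9 - (3)·-2.0667 - (3)·0.0293) / (8) = -0.3610;  x_3 ← (1−ω)·3.0000 + ω·-0.3610 = 0.6473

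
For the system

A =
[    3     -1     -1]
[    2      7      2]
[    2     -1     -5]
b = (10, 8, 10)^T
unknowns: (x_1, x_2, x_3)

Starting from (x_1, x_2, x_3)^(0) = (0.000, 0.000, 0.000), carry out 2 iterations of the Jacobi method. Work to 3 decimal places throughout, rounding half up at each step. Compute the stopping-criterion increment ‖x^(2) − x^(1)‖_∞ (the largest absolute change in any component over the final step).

Iteration 1:
  x_1 = (10 - (-1)·0.000 - (-1)·0.000) / (3) = 3.333
  x_2 = (8 - (2)·0.000 - (2)·0.000) / (7) = 1.143
  x_3 = (10 - (2)·0.000 - (-1)·0.000) / (-5) = -2.000
Iteration 2:
  x_1 = (10 - (-1)·1.143 - (-1)·-2.000) / (3) = 3.048
  x_2 = (8 - (2)·3.333 - (2)·-2.000) / (7) = 0.762
  x_3 = (10 - (2)·3.333 - (-1)·1.143) / (-5) = -0.895
Change: (-0.285, -0.381, 1.105) → max |·| = 1.105

1.105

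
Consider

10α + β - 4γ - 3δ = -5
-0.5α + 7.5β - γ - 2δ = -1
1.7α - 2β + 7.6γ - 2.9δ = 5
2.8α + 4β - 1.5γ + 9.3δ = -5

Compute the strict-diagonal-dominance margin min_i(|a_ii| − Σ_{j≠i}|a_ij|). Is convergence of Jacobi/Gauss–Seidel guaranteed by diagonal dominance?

row 1: |10| − (1+4+3) = 2
row 2: |7.5| − (0.5+1+2) = 4
row 3: |7.6| − (1.7+2+2.9) = 1
row 4: |9.3| − (2.8+4+1.5) = 1
minimum over rows = 1 → strictly diagonally dominant (convergence guaranteed)

1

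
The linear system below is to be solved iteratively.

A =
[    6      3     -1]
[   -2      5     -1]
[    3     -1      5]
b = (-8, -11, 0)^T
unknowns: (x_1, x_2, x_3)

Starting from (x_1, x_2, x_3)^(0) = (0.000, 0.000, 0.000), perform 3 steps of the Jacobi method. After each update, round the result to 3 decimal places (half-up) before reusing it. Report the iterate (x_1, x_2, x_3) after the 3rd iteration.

Iteration 1:
  x_1 = (-8 - (3)·0.000 - (-1)·0.000) / (6) = -1.333
  x_2 = (-11 - (-2)·0.000 - (-1)·0.000) / (5) = -2.200
  x_3 = (0 - (3)·0.000 - (-1)·0.000) / (5) = 0.000
Iteration 2:
  x_1 = (-8 - (3)·-2.200 - (-1)·0.000) / (6) = -0.233
  x_2 = (-11 - (-2)·-1.333 - (-1)·0.000) / (5) = -2.733
  x_3 = (0 - (3)·-1.333 - (-1)·-2.200) / (5) = 0.360
Iteration 3:
  x_1 = (-8 - (3)·-2.733 - (-1)·0.360) / (6) = 0.093
  x_2 = (-11 - (-2)·-0.233 - (-1)·0.360) / (5) = -2.221
  x_3 = (0 - (3)·-0.233 - (-1)·-2.733) / (5) = -0.407

(0.093, -2.221, -0.407)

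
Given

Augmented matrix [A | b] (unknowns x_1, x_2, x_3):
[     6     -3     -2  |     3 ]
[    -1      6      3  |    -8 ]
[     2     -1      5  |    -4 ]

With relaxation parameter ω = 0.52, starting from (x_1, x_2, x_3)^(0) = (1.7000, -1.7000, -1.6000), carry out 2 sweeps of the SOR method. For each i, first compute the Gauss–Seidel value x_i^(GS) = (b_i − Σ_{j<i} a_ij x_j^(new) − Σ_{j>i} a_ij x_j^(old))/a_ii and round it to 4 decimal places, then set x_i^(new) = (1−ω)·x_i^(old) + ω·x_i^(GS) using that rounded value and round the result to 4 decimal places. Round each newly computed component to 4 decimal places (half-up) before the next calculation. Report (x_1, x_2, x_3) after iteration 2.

Iteration 1:
  x_1: GS value = (3 - (-3)·-1.7000 - (-2)·-1.6000) / (6) = -0.8833;  x_1 ← (1−ω)·1.7000 + ω·-0.8833 = 0.3567
  x_2: GS value = (-8 - (-1)·0.3567 - (3)·-1.6000) / (6) = -0.4739;  x_2 ← (1−ω)·-1.7000 + ω·-0.4739 = -1.0624
  x_3: GS value = (-4 - (2)·0.3567 - (-1)·-1.0624) / (5) = -1.1552;  x_3 ← (1−ω)·-1.6000 + ω·-1.1552 = -1.3687
Iteration 2:
  x_1: GS value = (3 - (-3)·-1.0624 - (-2)·-1.3687) / (6) = -0.4874;  x_1 ← (1−ω)·0.3567 + ω·-0.4874 = -0.0822
  x_2: GS value = (-8 - (-1)·-0.0822 - (3)·-1.3687) / (6) = -0.6627;  x_2 ← (1−ω)·-1.0624 + ω·-0.6627 = -0.8546
  x_3: GS value = (-4 - (2)·-0.0822 - (-1)·-0.8546) / (5) = -0.9380;  x_3 ← (1−ω)·-1.3687 + ω·-0.9380 = -1.1447

(-0.0822, -0.8546, -1.1447)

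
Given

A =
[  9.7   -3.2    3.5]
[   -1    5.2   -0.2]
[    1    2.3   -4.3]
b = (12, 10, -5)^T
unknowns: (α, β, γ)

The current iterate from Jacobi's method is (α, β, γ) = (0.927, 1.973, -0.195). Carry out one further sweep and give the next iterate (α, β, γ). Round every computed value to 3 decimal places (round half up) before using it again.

One sweep:
  α = (12 - (-3.2)·1.973 - (3.5)·-0.195) / (9.7) = 1.958
  β = (10 - (-1)·0.927 - (-0.2)·-0.195) / (5.2) = 2.094
  γ = (-5 - (1)·0.927 - (2.3)·1.973) / (-4.3) = 2.434

(1.958, 2.094, 2.434)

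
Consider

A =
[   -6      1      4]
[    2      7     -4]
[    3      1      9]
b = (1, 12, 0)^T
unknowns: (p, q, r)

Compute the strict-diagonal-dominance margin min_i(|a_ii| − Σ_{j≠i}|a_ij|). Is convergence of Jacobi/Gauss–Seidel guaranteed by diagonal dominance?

row 1: |-6| − (1+4) = 1
row 2: |7| − (2+4) = 1
row 3: |9| − (3+1) = 5
minimum over rows = 1 → strictly diagonally dominant (convergence guaranteed)

1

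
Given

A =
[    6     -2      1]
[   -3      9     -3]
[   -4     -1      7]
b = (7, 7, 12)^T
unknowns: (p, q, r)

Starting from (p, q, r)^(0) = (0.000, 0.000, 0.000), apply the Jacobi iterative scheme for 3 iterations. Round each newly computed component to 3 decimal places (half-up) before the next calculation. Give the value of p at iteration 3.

Iteration 1:
  p = (7 - (-2)·0.000 - (1)·0.000) / (6) = 1.167
  q = (7 - (-3)·0.000 - (-3)·0.000) / (9) = 0.778
  r = (12 - (-4)·0.000 - (-1)·0.000) / (7) = 1.714
Iteration 2:
  p = (7 - (-2)·0.778 - (1)·1.714) / (6) = 1.140
  q = (7 - (-3)·1.167 - (-3)·1.714) / (9) = 1.738
  r = (12 - (-4)·1.167 - (-1)·0.778) / (7) = 2.492
Iteration 3:
  p = (7 - (-2)·1.738 - (1)·2.492) / (6) = 1.331
  q = (7 - (-3)·1.140 - (-3)·2.492) / (9) = 1.988
  r = (12 - (-4)·1.140 - (-1)·1.738) / (7) = 2.614

1.331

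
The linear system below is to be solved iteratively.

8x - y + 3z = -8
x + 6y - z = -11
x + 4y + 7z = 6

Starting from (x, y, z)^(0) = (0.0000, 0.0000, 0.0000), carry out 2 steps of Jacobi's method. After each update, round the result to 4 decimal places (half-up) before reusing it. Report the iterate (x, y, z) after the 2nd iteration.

(-1.5506, -1.5238, 2.0476)

Iteration 1:
  x = (-8 - (-1)·0.0000 - (3)·0.0000) / (8) = -1.0000
  y = (-11 - (1)·0.0000 - (-1)·0.0000) / (6) = -1.8333
  z = (6 - (1)·0.0000 - (4)·0.0000) / (7) = 0.8571
Iteration 2:
  x = (-8 - (-1)·-1.8333 - (3)·0.8571) / (8) = -1.5506
  y = (-11 - (1)·-1.0000 - (-1)·0.8571) / (6) = -1.5238
  z = (6 - (1)·-1.0000 - (4)·-1.8333) / (7) = 2.0476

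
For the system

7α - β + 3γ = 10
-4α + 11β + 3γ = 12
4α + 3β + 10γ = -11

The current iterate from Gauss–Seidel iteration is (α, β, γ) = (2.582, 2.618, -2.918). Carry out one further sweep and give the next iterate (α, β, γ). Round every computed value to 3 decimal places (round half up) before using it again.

One sweep:
  α = (10 - (-1)·2.618 - (3)·-2.918) / (7) = 3.053
  β = (12 - (-4)·3.053 - (3)·-2.918) / (11) = 2.997
  γ = (-11 - (4)·3.053 - (3)·2.997) / (10) = -3.220

(3.053, 2.997, -3.220)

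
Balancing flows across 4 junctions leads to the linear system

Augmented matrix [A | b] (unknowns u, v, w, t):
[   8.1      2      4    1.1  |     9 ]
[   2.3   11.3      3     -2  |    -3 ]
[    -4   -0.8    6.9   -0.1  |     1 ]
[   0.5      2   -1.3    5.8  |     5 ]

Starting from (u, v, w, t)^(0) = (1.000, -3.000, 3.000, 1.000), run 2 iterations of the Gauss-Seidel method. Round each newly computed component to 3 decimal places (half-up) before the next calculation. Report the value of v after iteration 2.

Iteration 1:
  u = (9 - (2)·-3.000 - (4)·3.000 - (1.1)·1.000) / (8.1) = 0.235
  v = (-3 - (2.3)·0.235 - (3)·3.000 - (-2)·1.000) / (11.3) = -0.933
  w = (1 - (-4)·0.235 - (-0.8)·-0.933 - (-0.1)·1.000) / (6.9) = 0.187
  t = (5 - (0.5)·0.235 - (2)·-0.933 - (-1.3)·0.187) / (5.8) = 1.205
Iteration 2:
  u = (9 - (2)·-0.933 - (4)·0.187 - (1.1)·1.205) / (8.1) = 1.085
  v = (-3 - (2.3)·1.085 - (3)·0.187 - (-2)·1.205) / (11.3) = -0.323
  w = (1 - (-4)·1.085 - (-0.8)·-0.323 - (-0.1)·1.205) / (6.9) = 0.754
  t = (5 - (0.5)·1.085 - (2)·-0.323 - (-1.3)·0.754) / (5.8) = 1.049

-0.323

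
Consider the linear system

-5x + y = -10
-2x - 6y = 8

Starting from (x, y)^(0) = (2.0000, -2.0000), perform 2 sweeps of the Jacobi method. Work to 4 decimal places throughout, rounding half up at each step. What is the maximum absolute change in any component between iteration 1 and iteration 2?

0.1333

Iteration 1:
  x = (-10 - (1)·-2.0000) / (-5) = 1.6000
  y = (8 - (-2)·2.0000) / (-6) = -2.0000
Iteration 2:
  x = (-10 - (1)·-2.0000) / (-5) = 1.6000
  y = (8 - (-2)·1.6000) / (-6) = -1.8667
Change: (0.0000, 0.1333) → max |·| = 0.1333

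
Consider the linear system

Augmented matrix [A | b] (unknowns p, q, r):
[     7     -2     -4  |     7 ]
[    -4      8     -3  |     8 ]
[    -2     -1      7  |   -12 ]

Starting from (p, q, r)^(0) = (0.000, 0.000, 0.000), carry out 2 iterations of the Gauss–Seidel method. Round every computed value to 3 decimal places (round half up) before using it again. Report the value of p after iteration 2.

Iteration 1:
  p = (7 - (-2)·0.000 - (-4)·0.000) / (7) = 1.000
  q = (8 - (-4)·1.000 - (-3)·0.000) / (8) = 1.500
  r = (-12 - (-2)·1.000 - (-1)·1.500) / (7) = -1.214
Iteration 2:
  p = (7 - (-2)·1.500 - (-4)·-1.214) / (7) = 0.735
  q = (8 - (-4)·0.735 - (-3)·-1.214) / (8) = 0.912
  r = (-12 - (-2)·0.735 - (-1)·0.912) / (7) = -1.374

0.735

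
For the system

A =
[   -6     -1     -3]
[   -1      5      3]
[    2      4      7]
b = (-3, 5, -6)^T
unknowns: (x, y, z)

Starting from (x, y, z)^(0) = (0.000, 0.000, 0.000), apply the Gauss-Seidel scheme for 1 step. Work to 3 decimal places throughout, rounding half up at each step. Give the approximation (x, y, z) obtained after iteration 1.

Iteration 1:
  x = (-3 - (-1)·0.000 - (-3)·0.000) / (-6) = 0.500
  y = (5 - (-1)·0.500 - (3)·0.000) / (5) = 1.100
  z = (-6 - (2)·0.500 - (4)·1.100) / (7) = -1.629

(0.500, 1.100, -1.629)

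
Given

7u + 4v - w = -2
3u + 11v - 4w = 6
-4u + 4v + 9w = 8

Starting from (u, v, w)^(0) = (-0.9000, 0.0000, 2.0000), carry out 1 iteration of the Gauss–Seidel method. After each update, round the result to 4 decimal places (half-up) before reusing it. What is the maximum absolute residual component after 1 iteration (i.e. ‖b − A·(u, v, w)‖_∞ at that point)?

Iteration 1:
  u = (-2 - (4)·0.0000 - (-1)·2.0000) / (7) = 0.0000
  v = (6 - (3)·0.0000 - (-4)·2.0000) / (11) = 1.2727
  w = (8 - (-4)·0.0000 - (4)·1.2727) / (9) = 0.3232
Residual b − A·x = (-6.7676, -6.7069, 0.0004); ∞-norm = 6.7676

6.7676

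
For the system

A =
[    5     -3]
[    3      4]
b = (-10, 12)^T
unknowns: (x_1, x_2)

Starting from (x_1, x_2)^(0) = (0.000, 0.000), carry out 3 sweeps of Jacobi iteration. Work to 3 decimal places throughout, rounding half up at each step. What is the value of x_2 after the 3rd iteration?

3.150

Iteration 1:
  x_1 = (-10 - (-3)·0.000) / (5) = -2.000
  x_2 = (12 - (3)·0.000) / (4) = 3.000
Iteration 2:
  x_1 = (-10 - (-3)·3.000) / (5) = -0.200
  x_2 = (12 - (3)·-2.000) / (4) = 4.500
Iteration 3:
  x_1 = (-10 - (-3)·4.500) / (5) = 0.700
  x_2 = (12 - (3)·-0.200) / (4) = 3.150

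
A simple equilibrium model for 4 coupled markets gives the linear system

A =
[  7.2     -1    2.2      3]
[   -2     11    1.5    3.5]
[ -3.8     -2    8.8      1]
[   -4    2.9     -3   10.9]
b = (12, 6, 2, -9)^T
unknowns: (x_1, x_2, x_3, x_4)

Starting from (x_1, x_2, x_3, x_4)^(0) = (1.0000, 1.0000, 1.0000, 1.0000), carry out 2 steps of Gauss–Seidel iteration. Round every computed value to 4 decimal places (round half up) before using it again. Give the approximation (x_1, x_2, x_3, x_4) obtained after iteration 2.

(1.6451, 0.8603, 1.1703, -0.1288)

Iteration 1:
  x_1 = (12 - (-1)·1.0000 - (2.2)·1.0000 - (3)·1.0000) / (7.2) = 1.0833
  x_2 = (6 - (-2)·1.0833 - (1.5)·1.0000 - (3.5)·1.0000) / (11) = 0.2879
  x_3 = (2 - (-3.8)·1.0833 - (-2)·0.2879 - (1)·1.0000) / (8.8) = 0.6469
  x_4 = (-9 - (-4)·1.0833 - (2.9)·0.2879 - (-3)·0.6469) / (10.9) = -0.3267
Iteration 2:
  x_1 = (12 - (-1)·0.2879 - (2.2)·0.6469 - (3)·-0.3267) / (7.2) = 1.6451
  x_2 = (6 - (-2)·1.6451 - (1.5)·0.6469 - (3.5)·-0.3267) / (11) = 0.8603
  x_3 = (2 - (-3.8)·1.6451 - (-2)·0.8603 - (1)·-0.3267) / (8.8) = 1.1703
  x_4 = (-9 - (-4)·1.6451 - (2.9)·0.8603 - (-3)·1.1703) / (10.9) = -0.1288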